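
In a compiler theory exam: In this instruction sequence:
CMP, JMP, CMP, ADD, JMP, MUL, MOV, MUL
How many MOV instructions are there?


Scanning instruction sequence for MOV:
  Position 1: CMP
  Position 2: JMP
  Position 3: CMP
  Position 4: ADD
  Position 5: JMP
  Position 6: MUL
  Position 7: MOV <- MATCH
  Position 8: MUL
Matches at positions: [7]
Total MOV count: 1

1


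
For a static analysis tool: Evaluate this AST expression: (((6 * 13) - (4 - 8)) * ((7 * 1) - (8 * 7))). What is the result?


Expression: (((6 * 13) - (4 - 8)) * ((7 * 1) - (8 * 7)))
Evaluating step by step:
  6 * 13 = 78
  4 - 8 = -4
  78 - -4 = 82
  7 * 1 = 7
  8 * 7 = 56
  7 - 56 = -49
  82 * -49 = -4018
Result: -4018

-4018


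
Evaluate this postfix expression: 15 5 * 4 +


Processing tokens left to right:
Push 15, Push 5
Pop 15 and 5, compute 15 * 5 = 75, push 75
Push 4
Pop 75 and 4, compute 75 + 4 = 79, push 79
Stack result: 79

79


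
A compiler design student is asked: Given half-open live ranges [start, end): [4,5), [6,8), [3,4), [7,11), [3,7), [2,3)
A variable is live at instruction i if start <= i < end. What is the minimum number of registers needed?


Live ranges:
  Var0: [4, 5)
  Var1: [6, 8)
  Var2: [3, 4)
  Var3: [7, 11)
  Var4: [3, 7)
  Var5: [2, 3)
Sweep-line events (position, delta, active):
  pos=2 start -> active=1
  pos=3 end -> active=0
  pos=3 start -> active=1
  pos=3 start -> active=2
  pos=4 end -> active=1
  pos=4 start -> active=2
  pos=5 end -> active=1
  pos=6 start -> active=2
  pos=7 end -> active=1
  pos=7 start -> active=2
  pos=8 end -> active=1
  pos=11 end -> active=0
Maximum simultaneous active: 2
Minimum registers needed: 2

2


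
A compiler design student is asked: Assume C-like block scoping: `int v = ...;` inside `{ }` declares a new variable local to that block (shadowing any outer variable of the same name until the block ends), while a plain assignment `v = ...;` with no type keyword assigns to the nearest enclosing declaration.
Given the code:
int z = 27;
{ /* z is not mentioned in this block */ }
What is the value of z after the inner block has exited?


Analyzing scoping rules:
Outer scope: declares z = 27
Inner block: z is neither redeclared nor assigned -> unchanged
After the block -> 27
Result: 27

27


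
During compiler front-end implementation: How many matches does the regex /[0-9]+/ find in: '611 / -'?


Pattern: /[0-9]+/ (int literals)
Input: '611 / -'
Scanning for matches:
  Match 1: '611'
Total matches: 1

1


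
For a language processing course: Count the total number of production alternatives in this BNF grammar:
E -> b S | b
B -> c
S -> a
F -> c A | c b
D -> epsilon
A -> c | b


Counting alternatives per rule:
  E: 2 alternative(s)
  B: 1 alternative(s)
  S: 1 alternative(s)
  F: 2 alternative(s)
  D: 1 alternative(s)
  A: 2 alternative(s)
Sum: 2 + 1 + 1 + 2 + 1 + 2 = 9

9


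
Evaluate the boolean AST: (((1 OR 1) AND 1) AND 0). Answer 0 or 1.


Step 1: Evaluate inner node
  1 OR 1 = 1
Step 2: Evaluate next node
  1 AND 1 = 1
Step 3: Evaluate root node
  1 AND 0 = 0

0


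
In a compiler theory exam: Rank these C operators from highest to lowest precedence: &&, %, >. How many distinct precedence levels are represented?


Looking up precedence for each operator:
  && -> precedence 2
  % -> precedence 6
  > -> precedence 4
Sorted highest to lowest: %, >, &&
Distinct precedence values: [6, 4, 2]
Number of distinct levels: 3

3


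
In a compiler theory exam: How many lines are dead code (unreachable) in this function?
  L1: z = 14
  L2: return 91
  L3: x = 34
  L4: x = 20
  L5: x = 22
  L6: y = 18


Analyzing control flow:
  L1: reachable (before return)
  L2: reachable (return statement)
  L3: DEAD (after return at L2)
  L4: DEAD (after return at L2)
  L5: DEAD (after return at L2)
  L6: DEAD (after return at L2)
Return at L2, total lines = 6
Dead lines: L3 through L6
Count: 4

4


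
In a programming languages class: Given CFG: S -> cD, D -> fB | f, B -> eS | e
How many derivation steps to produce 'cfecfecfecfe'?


Grammar: S -> cD, D -> fB | f, B -> eS | e
Deriving 'cfecfecfecfe':
Step 1: S -> cD => cD
Step 2: D -> fB => cfB
Step 3: B -> eS => cfeS
Step 4: S -> cD => cfecD
Step 5: D -> fB => cfecfB
Step 6: B -> eS => cfecfeS
Step 7: S -> cD => cfecfecD
Step 8: D -> fB => cfecfecfB
Step 9: B -> eS => cfecfecfeS
Step 10: S -> cD => cfecfecfecD
Step 11: D -> fB => cfecfecfecfB
Step 12: B -> e => cfecfecfecfe
Total derivation steps: 12

12


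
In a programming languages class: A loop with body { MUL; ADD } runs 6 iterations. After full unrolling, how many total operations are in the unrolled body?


Loop body operations: MUL, ADD (2 ops per iteration)
Unrolling 6 iterations:
  Iteration 1: MUL, ADD (2 ops)
  Iteration 2: MUL, ADD (2 ops)
  Iteration 3: MUL, ADD (2 ops)
  Iteration 4: MUL, ADD (2 ops)
  Iteration 5: MUL, ADD (2 ops)
  Iteration 6: MUL, ADD (2 ops)
Total: 6 iterations * 2 ops/iter = 12 operations

12


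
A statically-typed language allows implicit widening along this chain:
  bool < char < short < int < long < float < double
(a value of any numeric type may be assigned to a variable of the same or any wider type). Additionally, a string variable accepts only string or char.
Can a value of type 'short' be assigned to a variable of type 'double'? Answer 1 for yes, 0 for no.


Target variable type: double
Source value type: short
Numeric ranks: short=2, double=6
Widening allowed iff rank(source) <= rank(target): 2 <= 6? Yes
Result: 1

1


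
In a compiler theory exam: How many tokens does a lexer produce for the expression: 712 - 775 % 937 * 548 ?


Scanning '712 - 775 % 937 * 548'
Token 1: '712' -> integer_literal
Token 2: '-' -> operator
Token 3: '775' -> integer_literal
Token 4: '%' -> operator
Token 5: '937' -> integer_literal
Token 6: '*' -> operator
Token 7: '548' -> integer_literal
Total tokens: 7

7


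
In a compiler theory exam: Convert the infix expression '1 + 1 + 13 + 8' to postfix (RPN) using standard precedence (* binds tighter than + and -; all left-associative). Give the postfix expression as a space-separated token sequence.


Applying the shunting-yard algorithm:
  Operand 1 -> output
  Push '+' onto operator stack -> op-stack: [+]
  Operand 1 -> output
  See '+' (prec 1); top '+' (prec 1) >= it -> pop '+' to output
  Push '+' onto operator stack -> op-stack: [+]
  Operand 13 -> output
  See '+' (prec 1); top '+' (prec 1) >= it -> pop '+' to output
  Push '+' onto operator stack -> op-stack: [+]
  Operand 8 -> output
  End of input: pop '+' to output
Postfix result: 1 1 + 13 + 8 +

1 1 + 13 + 8 +


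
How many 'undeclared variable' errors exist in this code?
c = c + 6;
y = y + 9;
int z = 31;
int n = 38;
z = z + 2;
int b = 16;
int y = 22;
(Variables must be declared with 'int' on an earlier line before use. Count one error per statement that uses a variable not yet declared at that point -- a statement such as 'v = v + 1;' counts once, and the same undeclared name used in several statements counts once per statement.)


Scanning code line by line:
  Line 1: use 'c' -> ERROR (undeclared)
  Line 2: use 'y' -> ERROR (undeclared)
  Line 3: declare 'z' -> declared = ['z']
  Line 4: declare 'n' -> declared = ['n', 'z']
  Line 5: use 'z' -> OK (declared)
  Line 6: declare 'b' -> declared = ['b', 'n', 'z']
  Line 7: declare 'y' -> declared = ['b', 'n', 'y', 'z']
Total undeclared variable errors: 2

2


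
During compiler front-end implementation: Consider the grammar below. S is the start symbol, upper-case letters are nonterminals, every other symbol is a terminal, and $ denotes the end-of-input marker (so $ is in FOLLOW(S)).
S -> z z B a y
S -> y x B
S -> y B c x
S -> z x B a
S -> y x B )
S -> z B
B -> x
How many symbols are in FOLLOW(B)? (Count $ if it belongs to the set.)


S is the start symbol and does not occur in any rule body, so FOLLOW(S) = {$}.
Examining every occurrence of B in a rule body:
  S -> z z B a y : B is followed by terminal 'a' -> add 'a'
  S -> y x B : B is at the right end -> add FOLLOW(S) = {$}
  S -> y B c x : B is followed by terminal 'c' -> add 'c'
  S -> z x B a : B is followed by terminal 'a' -> add 'a' (already in the set)
  S -> y x B ) : B is followed by terminal ')' -> add ')'
  S -> z B : B is at the right end -> add FOLLOW(S) = {$} (already in the set)
  B -> x : B does not occur in the body -> contributes nothing
FOLLOW(B) = {), a, c, $}
Count: 4

4


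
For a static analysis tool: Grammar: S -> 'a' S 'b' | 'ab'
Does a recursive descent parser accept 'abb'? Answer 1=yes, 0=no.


Grammar accepts strings of the form a^n b^n (n >= 1)
Word: 'abb'
Counting: 1 a's and 2 b's
Check: 1 == 2? No
Mismatch: a-count != b-count
Rejected

0


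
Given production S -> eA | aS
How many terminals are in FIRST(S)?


Production: S -> eA | aS
Examining each alternative for leading terminals:
  S -> eA : first terminal = 'e'
  S -> aS : first terminal = 'a'
FIRST(S) = {a, e}
Count: 2

2


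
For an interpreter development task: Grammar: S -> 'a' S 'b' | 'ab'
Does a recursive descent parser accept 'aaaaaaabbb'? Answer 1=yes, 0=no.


Grammar accepts strings of the form a^n b^n (n >= 1)
Word: 'aaaaaaabbb'
Counting: 7 a's and 3 b's
Check: 7 == 3? No
Mismatch: a-count != b-count
Rejected

0


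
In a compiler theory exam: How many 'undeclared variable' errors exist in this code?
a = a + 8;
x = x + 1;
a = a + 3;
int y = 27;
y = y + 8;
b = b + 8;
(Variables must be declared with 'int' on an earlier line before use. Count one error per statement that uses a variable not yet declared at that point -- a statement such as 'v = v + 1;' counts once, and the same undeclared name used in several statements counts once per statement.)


Scanning code line by line:
  Line 1: use 'a' -> ERROR (undeclared)
  Line 2: use 'x' -> ERROR (undeclared)
  Line 3: use 'a' -> ERROR (undeclared)
  Line 4: declare 'y' -> declared = ['y']
  Line 5: use 'y' -> OK (declared)
  Line 6: use 'b' -> ERROR (undeclared)
Total undeclared variable errors: 4

4


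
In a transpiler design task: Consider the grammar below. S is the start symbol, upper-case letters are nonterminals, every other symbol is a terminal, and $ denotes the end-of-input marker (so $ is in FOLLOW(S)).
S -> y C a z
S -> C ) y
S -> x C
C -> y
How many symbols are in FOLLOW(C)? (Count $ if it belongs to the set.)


S is the start symbol and does not occur in any rule body, so FOLLOW(S) = {$}.
Examining every occurrence of C in a rule body:
  S -> y C a z : C is followed by terminal 'a' -> add 'a'
  S -> C ) y : C is followed by terminal ')' -> add ')'
  S -> x C : C is at the right end -> add FOLLOW(S) = {$}
  C -> y : C does not occur in the body -> contributes nothing
FOLLOW(C) = {), a, $}
Count: 3

3


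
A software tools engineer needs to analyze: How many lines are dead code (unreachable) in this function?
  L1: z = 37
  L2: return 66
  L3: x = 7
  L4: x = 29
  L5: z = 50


Analyzing control flow:
  L1: reachable (before return)
  L2: reachable (return statement)
  L3: DEAD (after return at L2)
  L4: DEAD (after return at L2)
  L5: DEAD (after return at L2)
Return at L2, total lines = 5
Dead lines: L3 through L5
Count: 3

3


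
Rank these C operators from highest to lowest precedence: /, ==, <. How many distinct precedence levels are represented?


Looking up precedence for each operator:
  / -> precedence 6
  == -> precedence 3
  < -> precedence 4
Sorted highest to lowest: /, <, ==
Distinct precedence values: [6, 4, 3]
Number of distinct levels: 3

3


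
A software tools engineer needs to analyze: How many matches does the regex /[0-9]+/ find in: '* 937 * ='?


Pattern: /[0-9]+/ (int literals)
Input: '* 937 * ='
Scanning for matches:
  Match 1: '937'
Total matches: 1

1


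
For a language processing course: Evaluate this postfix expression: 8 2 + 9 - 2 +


Processing tokens left to right:
Push 8, Push 2
Pop 8 and 2, compute 8 + 2 = 10, push 10
Push 9
Pop 10 and 9, compute 10 - 9 = 1, push 1
Push 2
Pop 1 and 2, compute 1 + 2 = 3, push 3
Stack result: 3

3


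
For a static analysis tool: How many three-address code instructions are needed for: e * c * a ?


Expression: e * c * a
Generating three-address code (respecting * over +/- precedence):
  Instruction 1: t1 = e * c
  Instruction 2: t2 = t1 * a
Total instructions: 2

2


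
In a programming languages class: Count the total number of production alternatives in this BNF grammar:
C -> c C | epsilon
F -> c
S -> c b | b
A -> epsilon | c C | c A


Counting alternatives per rule:
  C: 2 alternative(s)
  F: 1 alternative(s)
  S: 2 alternative(s)
  A: 3 alternative(s)
Sum: 2 + 1 + 2 + 3 = 8

8


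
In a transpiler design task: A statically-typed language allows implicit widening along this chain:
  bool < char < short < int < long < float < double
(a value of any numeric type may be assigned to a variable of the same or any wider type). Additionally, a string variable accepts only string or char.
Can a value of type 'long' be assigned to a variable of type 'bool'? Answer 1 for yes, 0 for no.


Target variable type: bool
Source value type: long
Numeric ranks: long=4, bool=0
Widening allowed iff rank(source) <= rank(target): 4 <= 0? No
Result: 0

0


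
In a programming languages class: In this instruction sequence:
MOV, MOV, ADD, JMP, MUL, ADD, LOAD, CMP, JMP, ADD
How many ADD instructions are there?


Scanning instruction sequence for ADD:
  Position 1: MOV
  Position 2: MOV
  Position 3: ADD <- MATCH
  Position 4: JMP
  Position 5: MUL
  Position 6: ADD <- MATCH
  Position 7: LOAD
  Position 8: CMP
  Position 9: JMP
  Position 10: ADD <- MATCH
Matches at positions: [3, 6, 10]
Total ADD count: 3

3


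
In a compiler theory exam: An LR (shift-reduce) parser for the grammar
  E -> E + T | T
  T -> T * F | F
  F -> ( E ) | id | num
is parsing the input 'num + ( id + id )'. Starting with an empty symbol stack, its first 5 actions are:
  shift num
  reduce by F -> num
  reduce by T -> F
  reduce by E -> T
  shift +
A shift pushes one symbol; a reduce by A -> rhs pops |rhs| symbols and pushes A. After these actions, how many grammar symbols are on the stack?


Tracking the symbol stack through each action:
  Action 1: shift 'num' : push -> stack = [num] (size 1)
  Action 2: reduce by F -> num : pop 1, push F -> stack = [F] (size 1)
  Action 3: reduce by T -> F : pop 1, push T -> stack = [T] (size 1)
  Action 4: reduce by E -> T : pop 1, push E -> stack = [E] (size 1)
  Action 5: shift '+' : push -> stack = [E, +] (size 2)
Final stack size: 2

2


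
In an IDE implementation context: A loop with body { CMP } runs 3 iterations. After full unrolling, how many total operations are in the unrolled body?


Loop body operations: CMP (1 op per iteration)
Unrolling 3 iterations:
  Iteration 1: CMP (1 ops)
  Iteration 2: CMP (1 ops)
  Iteration 3: CMP (1 ops)
Total: 3 iterations * 1 ops/iter = 3 operations

3


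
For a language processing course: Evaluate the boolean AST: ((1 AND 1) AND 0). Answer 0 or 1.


Step 1: Evaluate inner node
  1 AND 1 = 1
Step 2: Evaluate root node
  1 AND 0 = 0

0


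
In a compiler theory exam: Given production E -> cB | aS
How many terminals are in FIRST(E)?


Production: E -> cB | aS
Examining each alternative for leading terminals:
  E -> cB : first terminal = 'c'
  E -> aS : first terminal = 'a'
FIRST(E) = {a, c}
Count: 2

2


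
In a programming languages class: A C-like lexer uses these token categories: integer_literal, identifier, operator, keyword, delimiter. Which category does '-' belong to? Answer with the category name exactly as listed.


Token: '-'
Checking categories:
  identifier: no
  integer_literal: no
  operator: YES
  keyword: no
  delimiter: no
Category: operator

operator


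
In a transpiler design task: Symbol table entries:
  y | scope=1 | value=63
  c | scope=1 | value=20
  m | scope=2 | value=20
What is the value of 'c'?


Searching symbol table for 'c':
  y | scope=1 | value=63
  c | scope=1 | value=20 <- MATCH
  m | scope=2 | value=20
Found 'c' at scope 1 with value 20

20


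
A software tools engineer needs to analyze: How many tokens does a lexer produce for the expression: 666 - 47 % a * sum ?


Scanning '666 - 47 % a * sum'
Token 1: '666' -> integer_literal
Token 2: '-' -> operator
Token 3: '47' -> integer_literal
Token 4: '%' -> operator
Token 5: 'a' -> identifier
Token 6: '*' -> operator
Token 7: 'sum' -> identifier
Total tokens: 7

7


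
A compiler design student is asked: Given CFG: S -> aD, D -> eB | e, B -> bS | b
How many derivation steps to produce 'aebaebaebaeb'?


Grammar: S -> aD, D -> eB | e, B -> bS | b
Deriving 'aebaebaebaeb':
Step 1: S -> aD => aD
Step 2: D -> eB => aeB
Step 3: B -> bS => aebS
Step 4: S -> aD => aebaD
Step 5: D -> eB => aebaeB
Step 6: B -> bS => aebaebS
Step 7: S -> aD => aebaebaD
Step 8: D -> eB => aebaebaeB
Step 9: B -> bS => aebaebaebS
Step 10: S -> aD => aebaebaebaD
Step 11: D -> eB => aebaebaebaeB
Step 12: B -> b => aebaebaebaeb
Total derivation steps: 12

12


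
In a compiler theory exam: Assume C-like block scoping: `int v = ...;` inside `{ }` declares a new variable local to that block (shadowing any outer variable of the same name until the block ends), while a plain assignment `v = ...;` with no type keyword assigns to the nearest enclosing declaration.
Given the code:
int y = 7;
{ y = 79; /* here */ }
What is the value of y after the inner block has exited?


Analyzing scoping rules:
Outer scope: declares y = 7
Inner block: 'y = 79;' has no type keyword, so it is an assignment to the outer y (no shadowing)
The assignment changed the outer variable itself, so the new value persists after the block -> 79
Result: 79

79


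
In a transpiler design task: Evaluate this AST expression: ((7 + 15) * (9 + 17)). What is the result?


Expression: ((7 + 15) * (9 + 17))
Evaluating step by step:
  7 + 15 = 22
  9 + 17 = 26
  22 * 26 = 572
Result: 572

572


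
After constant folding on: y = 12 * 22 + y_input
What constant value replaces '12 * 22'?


Identifying constant sub-expression:
  Original: y = 12 * 22 + y_input
  12 and 22 are both compile-time constants
  Evaluating: 12 * 22 = 264
  After folding: y = 264 + y_input

264


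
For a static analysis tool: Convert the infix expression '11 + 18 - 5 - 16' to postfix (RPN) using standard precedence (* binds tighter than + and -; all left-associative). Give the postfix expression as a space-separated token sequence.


Applying the shunting-yard algorithm:
  Operand 11 -> output
  Push '+' onto operator stack -> op-stack: [+]
  Operand 18 -> output
  See '-' (prec 1); top '+' (prec 1) >= it -> pop '+' to output
  Push '-' onto operator stack -> op-stack: [-]
  Operand 5 -> output
  See '-' (prec 1); top '-' (prec 1) >= it -> pop '-' to output
  Push '-' onto operator stack -> op-stack: [-]
  Operand 16 -> output
  End of input: pop '-' to output
Postfix result: 11 18 + 5 - 16 -

11 18 + 5 - 16 -


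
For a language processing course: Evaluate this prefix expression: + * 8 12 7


Parsing prefix expression: + * 8 12 7
Step 1: Innermost operation '* 8 12'
  8 * 12 = 96
Step 2: Outer operation '+ [96] 7'
  96 + 7 = 103

103


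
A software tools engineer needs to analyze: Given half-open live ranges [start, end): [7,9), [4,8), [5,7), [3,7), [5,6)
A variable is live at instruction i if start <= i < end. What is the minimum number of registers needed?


Live ranges:
  Var0: [7, 9)
  Var1: [4, 8)
  Var2: [5, 7)
  Var3: [3, 7)
  Var4: [5, 6)
Sweep-line events (position, delta, active):
  pos=3 start -> active=1
  pos=4 start -> active=2
  pos=5 start -> active=3
  pos=5 start -> active=4
  pos=6 end -> active=3
  pos=7 end -> active=2
  pos=7 end -> active=1
  pos=7 start -> active=2
  pos=8 end -> active=1
  pos=9 end -> active=0
Maximum simultaneous active: 4
Minimum registers needed: 4

4


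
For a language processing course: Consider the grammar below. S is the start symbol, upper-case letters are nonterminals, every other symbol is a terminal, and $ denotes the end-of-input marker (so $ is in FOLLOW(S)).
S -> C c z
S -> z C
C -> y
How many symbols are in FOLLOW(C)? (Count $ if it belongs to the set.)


S is the start symbol and does not occur in any rule body, so FOLLOW(S) = {$}.
Examining every occurrence of C in a rule body:
  S -> C c z : C is followed by terminal 'c' -> add 'c'
  S -> z C : C is at the right end -> add FOLLOW(S) = {$}
  C -> y : C does not occur in the body -> contributes nothing
FOLLOW(C) = {c, $}
Count: 2

2


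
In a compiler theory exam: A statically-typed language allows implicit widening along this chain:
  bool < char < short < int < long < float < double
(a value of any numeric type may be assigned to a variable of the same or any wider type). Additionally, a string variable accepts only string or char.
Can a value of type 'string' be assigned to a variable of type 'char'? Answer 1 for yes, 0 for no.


Target variable type: char
Source value type: string
Rule: string cannot widen to any numeric type
Result: 0

0


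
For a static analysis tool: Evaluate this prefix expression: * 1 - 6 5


Parsing prefix expression: * 1 - 6 5
Step 1: Innermost operation '- 6 5'
  6 - 5 = 1
Step 2: Outer operation '* 1 [1]'
  1 * 1 = 1

1


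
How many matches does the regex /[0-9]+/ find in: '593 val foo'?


Pattern: /[0-9]+/ (int literals)
Input: '593 val foo'
Scanning for matches:
  Match 1: '593'
Total matches: 1

1


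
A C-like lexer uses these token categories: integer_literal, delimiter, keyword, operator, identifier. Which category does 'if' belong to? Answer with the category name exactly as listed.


Token: 'if'
Checking categories:
  identifier: no
  integer_literal: no
  operator: no
  keyword: YES
  delimiter: no
Category: keyword

keyword


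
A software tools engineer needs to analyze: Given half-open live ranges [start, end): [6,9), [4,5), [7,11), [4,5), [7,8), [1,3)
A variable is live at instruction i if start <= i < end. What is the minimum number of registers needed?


Live ranges:
  Var0: [6, 9)
  Var1: [4, 5)
  Var2: [7, 11)
  Var3: [4, 5)
  Var4: [7, 8)
  Var5: [1, 3)
Sweep-line events (position, delta, active):
  pos=1 start -> active=1
  pos=3 end -> active=0
  pos=4 start -> active=1
  pos=4 start -> active=2
  pos=5 end -> active=1
  pos=5 end -> active=0
  pos=6 start -> active=1
  pos=7 start -> active=2
  pos=7 start -> active=3
  pos=8 end -> active=2
  pos=9 end -> active=1
  pos=11 end -> active=0
Maximum simultaneous active: 3
Minimum registers needed: 3

3


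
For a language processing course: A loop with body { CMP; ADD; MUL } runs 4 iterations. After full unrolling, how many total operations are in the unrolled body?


Loop body operations: CMP, ADD, MUL (3 ops per iteration)
Unrolling 4 iterations:
  Iteration 1: CMP, ADD, MUL (3 ops)
  Iteration 2: CMP, ADD, MUL (3 ops)
  Iteration 3: CMP, ADD, MUL (3 ops)
  Iteration 4: CMP, ADD, MUL (3 ops)
Total: 4 iterations * 3 ops/iter = 12 operations

12


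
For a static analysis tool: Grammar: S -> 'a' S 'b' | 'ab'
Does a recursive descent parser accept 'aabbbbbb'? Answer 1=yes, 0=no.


Grammar accepts strings of the form a^n b^n (n >= 1)
Word: 'aabbbbbb'
Counting: 2 a's and 6 b's
Check: 2 == 6? No
Mismatch: a-count != b-count
Rejected

0


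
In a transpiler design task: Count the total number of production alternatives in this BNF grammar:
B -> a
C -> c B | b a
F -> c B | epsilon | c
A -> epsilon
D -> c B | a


Counting alternatives per rule:
  B: 1 alternative(s)
  C: 2 alternative(s)
  F: 3 alternative(s)
  A: 1 alternative(s)
  D: 2 alternative(s)
Sum: 1 + 2 + 3 + 1 + 2 = 9

9


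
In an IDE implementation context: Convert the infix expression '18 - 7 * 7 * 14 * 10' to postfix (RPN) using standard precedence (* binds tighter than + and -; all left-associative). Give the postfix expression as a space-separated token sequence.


Applying the shunting-yard algorithm:
  Operand 18 -> output
  Push '-' onto operator stack -> op-stack: [-]
  Operand 7 -> output
  Push '*' onto operator stack -> op-stack: [-, *]
  Operand 7 -> output
  See '*' (prec 2); top '*' (prec 2) >= it -> pop '*' to output
  Push '*' onto operator stack -> op-stack: [-, *]
  Operand 14 -> output
  See '*' (prec 2); top '*' (prec 2) >= it -> pop '*' to output
  Push '*' onto operator stack -> op-stack: [-, *]
  Operand 10 -> output
  End of input: pop '*' to output
  End of input: pop '-' to output
Postfix result: 18 7 7 * 14 * 10 * -

18 7 7 * 14 * 10 * -


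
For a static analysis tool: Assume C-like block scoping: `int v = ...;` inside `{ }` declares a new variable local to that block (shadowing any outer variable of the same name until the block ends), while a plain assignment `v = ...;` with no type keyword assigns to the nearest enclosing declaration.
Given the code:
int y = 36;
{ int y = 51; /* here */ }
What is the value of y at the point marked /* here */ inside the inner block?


Analyzing scoping rules:
Outer scope: declares y = 36
Inner block: 'int y = 51;' declares a NEW y that shadows the outer one
Inside the block the inner declaration is in scope -> 51
Result: 51

51


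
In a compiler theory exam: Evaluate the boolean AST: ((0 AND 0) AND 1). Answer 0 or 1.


Step 1: Evaluate inner node
  0 AND 0 = 0
Step 2: Evaluate root node
  0 AND 1 = 0

0


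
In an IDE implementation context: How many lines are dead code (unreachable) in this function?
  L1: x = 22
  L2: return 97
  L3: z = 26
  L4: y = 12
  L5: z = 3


Analyzing control flow:
  L1: reachable (before return)
  L2: reachable (return statement)
  L3: DEAD (after return at L2)
  L4: DEAD (after return at L2)
  L5: DEAD (after return at L2)
Return at L2, total lines = 5
Dead lines: L3 through L5
Count: 3

3


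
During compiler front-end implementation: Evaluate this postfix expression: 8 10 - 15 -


Processing tokens left to right:
Push 8, Push 10
Pop 8 and 10, compute 8 - 10 = -2, push -2
Push 15
Pop -2 and 15, compute -2 - 15 = -17, push -17
Stack result: -17

-17


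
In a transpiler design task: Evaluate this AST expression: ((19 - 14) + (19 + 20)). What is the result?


Expression: ((19 - 14) + (19 + 20))
Evaluating step by step:
  19 - 14 = 5
  19 + 20 = 39
  5 + 39 = 44
Result: 44

44


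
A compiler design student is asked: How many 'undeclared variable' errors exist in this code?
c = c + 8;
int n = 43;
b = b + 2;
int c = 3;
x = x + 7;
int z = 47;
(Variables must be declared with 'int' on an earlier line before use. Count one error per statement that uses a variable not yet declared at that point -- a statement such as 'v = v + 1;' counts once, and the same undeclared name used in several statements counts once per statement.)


Scanning code line by line:
  Line 1: use 'c' -> ERROR (undeclared)
  Line 2: declare 'n' -> declared = ['n']
  Line 3: use 'b' -> ERROR (undeclared)
  Line 4: declare 'c' -> declared = ['c', 'n']
  Line 5: use 'x' -> ERROR (undeclared)
  Line 6: declare 'z' -> declared = ['c', 'n', 'z']
Total undeclared variable errors: 3

3


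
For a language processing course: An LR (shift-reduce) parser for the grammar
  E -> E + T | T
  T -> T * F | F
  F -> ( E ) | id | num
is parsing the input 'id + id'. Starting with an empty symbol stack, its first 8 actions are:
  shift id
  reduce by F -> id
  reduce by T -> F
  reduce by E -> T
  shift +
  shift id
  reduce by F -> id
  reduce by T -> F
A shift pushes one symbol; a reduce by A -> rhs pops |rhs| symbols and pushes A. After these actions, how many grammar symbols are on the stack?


Tracking the symbol stack through each action:
  Action 1: shift 'id' : push -> stack = [id] (size 1)
  Action 2: reduce by F -> id : pop 1, push F -> stack = [F] (size 1)
  Action 3: reduce by T -> F : pop 1, push T -> stack = [T] (size 1)
  Action 4: reduce by E -> T : pop 1, push E -> stack = [E] (size 1)
  Action 5: shift '+' : push -> stack = [E, +] (size 2)
  Action 6: shift 'id' : push -> stack = [E, +, id] (size 3)
  Action 7: reduce by F -> id : pop 1, push F -> stack = [E, +, F] (size 3)
  Action 8: reduce by T -> F : pop 1, push T -> stack = [E, +, T] (size 3)
Final stack size: 3

3


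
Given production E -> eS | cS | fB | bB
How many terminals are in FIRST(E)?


Production: E -> eS | cS | fB | bB
Examining each alternative for leading terminals:
  E -> eS : first terminal = 'e'
  E -> cS : first terminal = 'c'
  E -> fB : first terminal = 'f'
  E -> bB : first terminal = 'b'
FIRST(E) = {b, c, e, f}
Count: 4

4


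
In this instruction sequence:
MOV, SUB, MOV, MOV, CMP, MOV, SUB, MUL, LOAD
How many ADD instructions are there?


Scanning instruction sequence for ADD:
  Position 1: MOV
  Position 2: SUB
  Position 3: MOV
  Position 4: MOV
  Position 5: CMP
  Position 6: MOV
  Position 7: SUB
  Position 8: MUL
  Position 9: LOAD
Matches at positions: []
Total ADD count: 0

0


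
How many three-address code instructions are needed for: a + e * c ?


Expression: a + e * c
Generating three-address code (respecting * over +/- precedence):
  Instruction 1: t1 = e * c
  Instruction 2: t2 = a + t1
Total instructions: 2

2


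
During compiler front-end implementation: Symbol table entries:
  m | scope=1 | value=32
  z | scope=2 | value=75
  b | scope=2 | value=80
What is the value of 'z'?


Searching symbol table for 'z':
  m | scope=1 | value=32
  z | scope=2 | value=75 <- MATCH
  b | scope=2 | value=80
Found 'z' at scope 2 with value 75

75


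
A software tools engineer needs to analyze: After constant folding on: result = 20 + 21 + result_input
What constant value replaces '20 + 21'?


Identifying constant sub-expression:
  Original: result = 20 + 21 + result_input
  20 and 21 are both compile-time constants
  Evaluating: 20 + 21 = 41
  After folding: result = 41 + result_input

41


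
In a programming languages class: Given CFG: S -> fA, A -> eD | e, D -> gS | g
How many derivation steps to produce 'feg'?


Grammar: S -> fA, A -> eD | e, D -> gS | g
Deriving 'feg':
Step 1: S -> fA => fA
Step 2: A -> eD => feD
Step 3: D -> g => feg
Total derivation steps: 3

3


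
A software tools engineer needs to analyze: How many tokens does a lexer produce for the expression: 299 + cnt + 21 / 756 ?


Scanning '299 + cnt + 21 / 756'
Token 1: '299' -> integer_literal
Token 2: '+' -> operator
Token 3: 'cnt' -> identifier
Token 4: '+' -> operator
Token 5: '21' -> integer_literal
Token 6: '/' -> operator
Token 7: '756' -> integer_literal
Total tokens: 7

7


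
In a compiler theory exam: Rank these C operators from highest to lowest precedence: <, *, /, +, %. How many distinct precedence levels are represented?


Looking up precedence for each operator:
  < -> precedence 4
  * -> precedence 6
  / -> precedence 6
  + -> precedence 5
  % -> precedence 6
Sorted highest to lowest: *, /, %, +, <
Distinct precedence values: [6, 5, 4]
Number of distinct levels: 3

3


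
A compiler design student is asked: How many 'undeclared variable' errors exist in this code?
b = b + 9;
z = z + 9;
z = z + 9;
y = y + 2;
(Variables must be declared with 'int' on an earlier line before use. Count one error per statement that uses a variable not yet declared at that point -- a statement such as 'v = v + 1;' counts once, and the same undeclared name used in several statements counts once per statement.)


Scanning code line by line:
  Line 1: use 'b' -> ERROR (undeclared)
  Line 2: use 'z' -> ERROR (undeclared)
  Line 3: use 'z' -> ERROR (undeclared)
  Line 4: use 'y' -> ERROR (undeclared)
Total undeclared variable errors: 4

4


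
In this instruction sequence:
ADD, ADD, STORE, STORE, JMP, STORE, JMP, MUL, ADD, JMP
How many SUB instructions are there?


Scanning instruction sequence for SUB:
  Position 1: ADD
  Position 2: ADD
  Position 3: STORE
  Position 4: STORE
  Position 5: JMP
  Position 6: STORE
  Position 7: JMP
  Position 8: MUL
  Position 9: ADD
  Position 10: JMP
Matches at positions: []
Total SUB count: 0

0


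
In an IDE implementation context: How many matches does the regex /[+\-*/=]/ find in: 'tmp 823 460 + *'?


Pattern: /[+\-*/=]/ (operators)
Input: 'tmp 823 460 + *'
Scanning for matches:
  Match 1: '+'
  Match 2: '*'
Total matches: 2

2


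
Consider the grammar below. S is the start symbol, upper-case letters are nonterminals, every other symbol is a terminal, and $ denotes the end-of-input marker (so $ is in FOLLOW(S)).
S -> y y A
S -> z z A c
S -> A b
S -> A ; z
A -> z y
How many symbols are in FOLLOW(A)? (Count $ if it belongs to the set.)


S is the start symbol and does not occur in any rule body, so FOLLOW(S) = {$}.
Examining every occurrence of A in a rule body:
  S -> y y A : A is at the right end -> add FOLLOW(S) = {$}
  S -> z z A c : A is followed by terminal 'c' -> add 'c'
  S -> A b : A is followed by terminal 'b' -> add 'b'
  S -> A ; z : A is followed by terminal ';' -> add ';'
  A -> z y : A does not occur in the body -> contributes nothing
FOLLOW(A) = {;, b, c, $}
Count: 4

4


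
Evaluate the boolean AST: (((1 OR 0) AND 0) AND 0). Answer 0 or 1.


Step 1: Evaluate inner node
  1 OR 0 = 1
Step 2: Evaluate next node
  1 AND 0 = 0
Step 3: Evaluate root node
  0 AND 0 = 0

0


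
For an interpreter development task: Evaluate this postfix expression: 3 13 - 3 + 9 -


Processing tokens left to right:
Push 3, Push 13
Pop 3 and 13, compute 3 - 13 = -10, push -10
Push 3
Pop -10 and 3, compute -10 + 3 = -7, push -7
Push 9
Pop -7 and 9, compute -7 - 9 = -16, push -16
Stack result: -16

-16


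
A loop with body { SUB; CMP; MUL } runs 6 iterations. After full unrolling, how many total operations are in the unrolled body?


Loop body operations: SUB, CMP, MUL (3 ops per iteration)
Unrolling 6 iterations:
  Iteration 1: SUB, CMP, MUL (3 ops)
  Iteration 2: SUB, CMP, MUL (3 ops)
  Iteration 3: SUB, CMP, MUL (3 ops)
  Iteration 4: SUB, CMP, MUL (3 ops)
  Iteration 5: SUB, CMP, MUL (3 ops)
  Iteration 6: SUB, CMP, MUL (3 ops)
Total: 6 iterations * 3 ops/iter = 18 operations

18


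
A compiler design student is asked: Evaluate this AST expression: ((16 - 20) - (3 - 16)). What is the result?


Expression: ((16 - 20) - (3 - 16))
Evaluating step by step:
  16 - 20 = -4
  3 - 16 = -13
  -4 - -13 = 9
Result: 9

9


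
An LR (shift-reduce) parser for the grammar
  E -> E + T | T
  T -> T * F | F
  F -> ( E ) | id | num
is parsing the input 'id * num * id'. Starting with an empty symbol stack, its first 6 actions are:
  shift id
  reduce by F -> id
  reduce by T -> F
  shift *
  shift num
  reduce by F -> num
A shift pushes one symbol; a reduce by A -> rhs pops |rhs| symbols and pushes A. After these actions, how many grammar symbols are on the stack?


Tracking the symbol stack through each action:
  Action 1: shift 'id' : push -> stack = [id] (size 1)
  Action 2: reduce by F -> id : pop 1, push F -> stack = [F] (size 1)
  Action 3: reduce by T -> F : pop 1, push T -> stack = [T] (size 1)
  Action 4: shift '*' : push -> stack = [T, *] (size 2)
  Action 5: shift 'num' : push -> stack = [T, *, num] (size 3)
  Action 6: reduce by F -> num : pop 1, push F -> stack = [T, *, F] (size 3)
Final stack size: 3

3


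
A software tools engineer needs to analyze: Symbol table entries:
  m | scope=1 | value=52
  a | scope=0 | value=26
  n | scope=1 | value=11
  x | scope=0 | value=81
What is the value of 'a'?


Searching symbol table for 'a':
  m | scope=1 | value=52
  a | scope=0 | value=26 <- MATCH
  n | scope=1 | value=11
  x | scope=0 | value=81
Found 'a' at scope 0 with value 26

26


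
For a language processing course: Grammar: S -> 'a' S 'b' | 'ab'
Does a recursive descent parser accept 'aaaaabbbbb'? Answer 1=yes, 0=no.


Grammar accepts strings of the form a^n b^n (n >= 1)
Word: 'aaaaabbbbb'
Counting: 5 a's and 5 b's
Check: 5 == 5? Yes
Derivation (S -> aSb applied 4 time(s), then S -> ab): S => aSb => aaSbb => aaaSbbb => aaaaSbbbb => aaaaabbbbb
Accepted

1


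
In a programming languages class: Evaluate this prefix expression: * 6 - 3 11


Parsing prefix expression: * 6 - 3 11
Step 1: Innermost operation '- 3 11'
  3 - 11 = -8
Step 2: Outer operation '* 6 [-8]'
  6 * -8 = -48

-48


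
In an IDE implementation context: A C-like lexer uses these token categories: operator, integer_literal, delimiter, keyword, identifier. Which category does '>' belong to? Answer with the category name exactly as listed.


Token: '>'
Checking categories:
  identifier: no
  integer_literal: no
  operator: YES
  keyword: no
  delimiter: no
Category: operator

operator


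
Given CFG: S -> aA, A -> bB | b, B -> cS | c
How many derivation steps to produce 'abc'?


Grammar: S -> aA, A -> bB | b, B -> cS | c
Deriving 'abc':
Step 1: S -> aA => aA
Step 2: A -> bB => abB
Step 3: B -> c => abc
Total derivation steps: 3

3


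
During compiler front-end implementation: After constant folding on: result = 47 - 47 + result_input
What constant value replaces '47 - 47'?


Identifying constant sub-expression:
  Original: result = 47 - 47 + result_input
  47 and 47 are both compile-time constants
  Evaluating: 47 - 47 = 0
  After folding: result = 0 + result_input

0


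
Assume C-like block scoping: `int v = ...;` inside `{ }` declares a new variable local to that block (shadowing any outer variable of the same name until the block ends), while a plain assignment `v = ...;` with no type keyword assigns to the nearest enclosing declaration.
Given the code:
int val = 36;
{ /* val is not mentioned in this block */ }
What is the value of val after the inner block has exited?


Analyzing scoping rules:
Outer scope: declares val = 36
Inner block: val is neither redeclared nor assigned -> unchanged
After the block -> 36
Result: 36

36


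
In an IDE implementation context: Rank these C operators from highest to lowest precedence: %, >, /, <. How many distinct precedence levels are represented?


Looking up precedence for each operator:
  % -> precedence 6
  > -> precedence 4
  / -> precedence 6
  < -> precedence 4
Sorted highest to lowest: %, /, >, <
Distinct precedence values: [6, 4]
Number of distinct levels: 2

2


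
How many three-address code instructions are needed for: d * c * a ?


Expression: d * c * a
Generating three-address code (respecting * over +/- precedence):
  Instruction 1: t1 = d * c
  Instruction 2: t2 = t1 * a
Total instructions: 2

2


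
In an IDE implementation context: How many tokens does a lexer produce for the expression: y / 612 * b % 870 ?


Scanning 'y / 612 * b % 870'
Token 1: 'y' -> identifier
Token 2: '/' -> operator
Token 3: '612' -> integer_literal
Token 4: '*' -> operator
Token 5: 'b' -> identifier
Token 6: '%' -> operator
Token 7: '870' -> integer_literal
Total tokens: 7

7


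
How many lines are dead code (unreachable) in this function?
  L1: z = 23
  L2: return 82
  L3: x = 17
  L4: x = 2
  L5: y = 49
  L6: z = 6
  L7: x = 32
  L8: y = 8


Analyzing control flow:
  L1: reachable (before return)
  L2: reachable (return statement)
  L3: DEAD (after return at L2)
  L4: DEAD (after return at L2)
  L5: DEAD (after return at L2)
  L6: DEAD (after return at L2)
  L7: DEAD (after return at L2)
  L8: DEAD (after return at L2)
Return at L2, total lines = 8
Dead lines: L3 through L8
Count: 6

6


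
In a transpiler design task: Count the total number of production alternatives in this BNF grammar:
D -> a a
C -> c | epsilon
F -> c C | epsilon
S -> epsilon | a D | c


Counting alternatives per rule:
  D: 1 alternative(s)
  C: 2 alternative(s)
  F: 2 alternative(s)
  S: 3 alternative(s)
Sum: 1 + 2 + 2 + 3 = 8

8


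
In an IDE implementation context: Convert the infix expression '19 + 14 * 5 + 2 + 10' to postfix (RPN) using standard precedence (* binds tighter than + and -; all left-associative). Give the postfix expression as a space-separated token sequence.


Applying the shunting-yard algorithm:
  Operand 19 -> output
  Push '+' onto operator stack -> op-stack: [+]
  Operand 14 -> output
  Push '*' onto operator stack -> op-stack: [+, *]
  Operand 5 -> output
  See '+' (prec 1); top '*' (prec 2) >= it -> pop '*' to output
  See '+' (prec 1); top '+' (prec 1) >= it -> pop '+' to output
  Push '+' onto operator stack -> op-stack: [+]
  Operand 2 -> output
  See '+' (prec 1); top '+' (prec 1) >= it -> pop '+' to output
  Push '+' onto operator stack -> op-stack: [+]
  Operand 10 -> output
  End of input: pop '+' to output
Postfix result: 19 14 5 * + 2 + 10 +

19 14 5 * + 2 + 10 +
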